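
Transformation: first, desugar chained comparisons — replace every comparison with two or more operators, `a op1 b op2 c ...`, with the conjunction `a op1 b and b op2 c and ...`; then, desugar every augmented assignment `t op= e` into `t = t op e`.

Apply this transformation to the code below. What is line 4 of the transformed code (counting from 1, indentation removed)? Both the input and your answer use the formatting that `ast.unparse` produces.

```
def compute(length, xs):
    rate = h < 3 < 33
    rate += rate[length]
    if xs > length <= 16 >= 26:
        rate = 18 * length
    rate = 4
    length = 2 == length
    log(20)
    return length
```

Transformed code:
def compute(length, xs):
    rate = h < 3 and 3 < 33
    rate = rate + rate[length]
    if xs > length and length <= 16 and (16 >= 26):
        rate = 18 * length
    rate = 4
    length = 2 == length
    log(20)
    return length

if xs > length and length <= 16 and (16 >= 26):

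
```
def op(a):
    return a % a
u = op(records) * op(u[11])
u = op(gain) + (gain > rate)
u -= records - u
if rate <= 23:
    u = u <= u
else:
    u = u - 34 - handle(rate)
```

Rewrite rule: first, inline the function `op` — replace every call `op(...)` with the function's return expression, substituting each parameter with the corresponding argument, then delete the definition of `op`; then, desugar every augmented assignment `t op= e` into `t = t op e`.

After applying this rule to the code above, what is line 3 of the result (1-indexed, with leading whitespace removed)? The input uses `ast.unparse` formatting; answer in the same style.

Transformed code:
u = records % records * (u[11] % u[11])
u = gain % gain + (gain > rate)
u = u - (records - u)
if rate <= 23:
    u = u <= u
else:
    u = u - 34 - handle(rate)

u = u - (records - u)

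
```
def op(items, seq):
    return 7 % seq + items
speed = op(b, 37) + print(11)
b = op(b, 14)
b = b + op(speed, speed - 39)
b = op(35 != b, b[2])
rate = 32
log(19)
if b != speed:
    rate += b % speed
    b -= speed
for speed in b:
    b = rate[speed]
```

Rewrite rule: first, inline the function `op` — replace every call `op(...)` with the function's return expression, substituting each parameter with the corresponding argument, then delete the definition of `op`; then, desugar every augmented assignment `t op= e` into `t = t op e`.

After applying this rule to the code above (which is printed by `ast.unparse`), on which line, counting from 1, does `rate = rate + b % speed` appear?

Transformed code:
speed = 7 % 37 + b + print(11)
b = 7 % 14 + b
b = b + (7 % (speed - 39) + speed)
b = 7 % b[2] + (35 != b)
rate = 32
log(19)
if b != speed:
    rate = rate + b % speed
    b = b - speed
for speed in b:
    b = rate[speed]

8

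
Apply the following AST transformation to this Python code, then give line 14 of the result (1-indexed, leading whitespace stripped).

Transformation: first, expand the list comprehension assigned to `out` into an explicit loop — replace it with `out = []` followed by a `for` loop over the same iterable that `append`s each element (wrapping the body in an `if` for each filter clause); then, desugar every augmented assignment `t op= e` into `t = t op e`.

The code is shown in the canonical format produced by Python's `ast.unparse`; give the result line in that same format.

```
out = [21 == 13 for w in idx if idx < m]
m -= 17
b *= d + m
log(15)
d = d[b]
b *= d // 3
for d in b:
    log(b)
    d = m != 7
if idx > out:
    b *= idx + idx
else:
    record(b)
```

Transformed code:
out = []
for w in idx:
    if idx < m:
        out.append(21 == 13)
m = m - 17
b = b * (d + m)
log(15)
d = d[b]
b = b * (d // 3)
for d in b:
    log(b)
    d = m != 7
if idx > out:
    b = b * (idx + idx)
else:
    record(b)

b = b * (idx + idx)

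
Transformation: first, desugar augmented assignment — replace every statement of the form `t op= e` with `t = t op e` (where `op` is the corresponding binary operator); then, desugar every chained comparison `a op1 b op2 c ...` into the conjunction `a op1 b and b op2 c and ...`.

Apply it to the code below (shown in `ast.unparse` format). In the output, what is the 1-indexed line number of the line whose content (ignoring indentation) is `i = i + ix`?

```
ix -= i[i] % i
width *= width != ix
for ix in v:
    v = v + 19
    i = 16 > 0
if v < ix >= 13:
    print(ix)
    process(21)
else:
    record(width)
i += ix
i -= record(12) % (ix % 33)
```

Transformed code:
ix = ix - i[i] % i
width = width * (width != ix)
for ix in v:
    v = v + 19
    i = 16 > 0
if v < ix and ix >= 13:
    print(ix)
    process(21)
else:
    record(width)
i = i + ix
i = i - record(12) % (ix % 33)

11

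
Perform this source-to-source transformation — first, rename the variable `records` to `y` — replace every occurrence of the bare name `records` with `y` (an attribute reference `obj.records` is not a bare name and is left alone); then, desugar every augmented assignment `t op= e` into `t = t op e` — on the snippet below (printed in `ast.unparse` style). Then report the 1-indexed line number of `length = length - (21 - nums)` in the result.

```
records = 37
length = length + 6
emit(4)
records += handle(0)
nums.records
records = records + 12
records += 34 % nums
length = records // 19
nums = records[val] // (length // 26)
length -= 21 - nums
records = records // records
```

10

Transformed code:
y = 37
length = length + 6
emit(4)
y = y + handle(0)
nums.records
y = y + 12
y = y + 34 % nums
length = y // 19
nums = y[val] // (length // 26)
length = length - (21 - nums)
y = y // y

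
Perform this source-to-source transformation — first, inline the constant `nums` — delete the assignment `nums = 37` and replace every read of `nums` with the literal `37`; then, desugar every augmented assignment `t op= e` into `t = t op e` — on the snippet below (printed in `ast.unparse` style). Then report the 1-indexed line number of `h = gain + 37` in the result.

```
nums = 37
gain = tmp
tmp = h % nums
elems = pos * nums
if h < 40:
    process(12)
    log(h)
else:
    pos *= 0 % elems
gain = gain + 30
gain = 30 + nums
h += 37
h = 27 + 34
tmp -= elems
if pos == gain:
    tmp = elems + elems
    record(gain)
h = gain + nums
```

Transformed code:
gain = tmp
tmp = h % 37
elems = pos * 37
if h < 40:
    process(12)
    log(h)
else:
    pos = pos * (0 % elems)
gain = gain + 30
gain = 30 + 37
h = h + 37
h = 27 + 34
tmp = tmp - elems
if pos == gain:
    tmp = elems + elems
    record(gain)
h = gain + 37

17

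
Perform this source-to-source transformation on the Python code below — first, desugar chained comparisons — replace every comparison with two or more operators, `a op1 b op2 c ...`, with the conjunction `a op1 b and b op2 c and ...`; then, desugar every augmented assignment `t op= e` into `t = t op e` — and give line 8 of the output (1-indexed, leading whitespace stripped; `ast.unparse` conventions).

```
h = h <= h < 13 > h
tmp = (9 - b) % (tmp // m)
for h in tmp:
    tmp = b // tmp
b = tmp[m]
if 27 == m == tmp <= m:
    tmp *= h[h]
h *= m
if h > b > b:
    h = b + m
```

Transformed code:
h = h <= h and h < 13 and (13 > h)
tmp = (9 - b) % (tmp // m)
for h in tmp:
    tmp = b // tmp
b = tmp[m]
if 27 == m and m == tmp and (tmp <= m):
    tmp = tmp * h[h]
h = h * m
if h > b and b > b:
    h = b + m

h = h * m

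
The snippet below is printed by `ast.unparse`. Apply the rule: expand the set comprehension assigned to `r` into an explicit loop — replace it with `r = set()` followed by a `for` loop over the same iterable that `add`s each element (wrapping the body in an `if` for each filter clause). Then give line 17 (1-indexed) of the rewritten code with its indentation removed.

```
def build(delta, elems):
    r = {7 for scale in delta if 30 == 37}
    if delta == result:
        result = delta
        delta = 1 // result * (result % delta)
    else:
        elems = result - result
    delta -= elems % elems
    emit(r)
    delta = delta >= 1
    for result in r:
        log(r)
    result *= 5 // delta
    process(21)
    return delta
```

Transformed code:
def build(delta, elems):
    r = set()
    for scale in delta:
        if 30 == 37:
            r.add(7)
    if delta == result:
        result = delta
        delta = 1 // result * (result % delta)
    else:
        elems = result - result
    delta -= elems % elems
    emit(r)
    delta = delta >= 1
    for result in r:
        log(r)
    result *= 5 // delta
    process(21)
    return delta

process(21)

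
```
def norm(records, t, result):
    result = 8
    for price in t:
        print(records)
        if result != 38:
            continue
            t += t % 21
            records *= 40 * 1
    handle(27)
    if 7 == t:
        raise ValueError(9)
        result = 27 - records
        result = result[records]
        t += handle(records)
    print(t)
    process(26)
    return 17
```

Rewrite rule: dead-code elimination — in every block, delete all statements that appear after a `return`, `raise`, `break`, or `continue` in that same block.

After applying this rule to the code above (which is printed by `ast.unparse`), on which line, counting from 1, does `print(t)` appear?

Transformed code:
def norm(records, t, result):
    result = 8
    for price in t:
        print(records)
        if result != 38:
            continue
    handle(27)
    if 7 == t:
        raise ValueError(9)
    print(t)
    process(26)
    return 17

10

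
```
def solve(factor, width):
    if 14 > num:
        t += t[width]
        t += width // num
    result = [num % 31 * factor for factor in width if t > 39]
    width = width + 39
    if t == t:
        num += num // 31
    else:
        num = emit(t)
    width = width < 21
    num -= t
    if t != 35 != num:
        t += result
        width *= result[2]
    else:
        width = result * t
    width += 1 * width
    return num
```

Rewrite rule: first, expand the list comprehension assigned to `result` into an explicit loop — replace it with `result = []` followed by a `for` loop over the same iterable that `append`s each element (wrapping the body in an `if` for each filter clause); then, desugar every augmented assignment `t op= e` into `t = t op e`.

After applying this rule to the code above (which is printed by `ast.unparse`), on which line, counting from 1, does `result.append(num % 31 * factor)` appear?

Transformed code:
def solve(factor, width):
    if 14 > num:
        t = t + t[width]
        t = t + width // num
    result = []
    for factor in width:
        if t > 39:
            result.append(num % 31 * factor)
    width = width + 39
    if t == t:
        num = num + num // 31
    else:
        num = emit(t)
    width = width < 21
    num = num - t
    if t != 35 != num:
        t = t + result
        width = width * result[2]
    else:
        width = result * t
    width = width + 1 * width
    return num

8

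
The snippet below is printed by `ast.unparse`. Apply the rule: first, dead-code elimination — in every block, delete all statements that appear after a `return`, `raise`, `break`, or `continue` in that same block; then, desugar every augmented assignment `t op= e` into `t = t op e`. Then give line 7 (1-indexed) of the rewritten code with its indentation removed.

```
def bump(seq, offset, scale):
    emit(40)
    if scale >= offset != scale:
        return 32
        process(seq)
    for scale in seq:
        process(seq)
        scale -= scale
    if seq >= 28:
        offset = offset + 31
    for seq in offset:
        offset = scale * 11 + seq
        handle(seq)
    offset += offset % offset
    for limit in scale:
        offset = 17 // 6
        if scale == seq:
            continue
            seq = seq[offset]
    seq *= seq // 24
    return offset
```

Transformed code:
def bump(seq, offset, scale):
    emit(40)
    if scale >= offset != scale:
        return 32
    for scale in seq:
        process(seq)
        scale = scale - scale
    if seq >= 28:
        offset = offset + 31
    for seq in offset:
        offset = scale * 11 + seq
        handle(seq)
    offset = offset + offset % offset
    for limit in scale:
        offset = 17 // 6
        if scale == seq:
            continue
    seq = seq * (seq // 24)
    return offset

scale = scale - scale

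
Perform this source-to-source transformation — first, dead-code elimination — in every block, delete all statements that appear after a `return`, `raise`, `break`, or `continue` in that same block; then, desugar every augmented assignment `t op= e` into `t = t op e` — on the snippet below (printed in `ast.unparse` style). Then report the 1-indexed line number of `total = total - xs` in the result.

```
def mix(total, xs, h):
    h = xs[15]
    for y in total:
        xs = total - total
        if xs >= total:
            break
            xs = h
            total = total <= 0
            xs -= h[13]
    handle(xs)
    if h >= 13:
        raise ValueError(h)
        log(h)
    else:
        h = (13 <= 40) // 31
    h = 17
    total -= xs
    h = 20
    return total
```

13

Transformed code:
def mix(total, xs, h):
    h = xs[15]
    for y in total:
        xs = total - total
        if xs >= total:
            break
    handle(xs)
    if h >= 13:
        raise ValueError(h)
    else:
        h = (13 <= 40) // 31
    h = 17
    total = total - xs
    h = 20
    return total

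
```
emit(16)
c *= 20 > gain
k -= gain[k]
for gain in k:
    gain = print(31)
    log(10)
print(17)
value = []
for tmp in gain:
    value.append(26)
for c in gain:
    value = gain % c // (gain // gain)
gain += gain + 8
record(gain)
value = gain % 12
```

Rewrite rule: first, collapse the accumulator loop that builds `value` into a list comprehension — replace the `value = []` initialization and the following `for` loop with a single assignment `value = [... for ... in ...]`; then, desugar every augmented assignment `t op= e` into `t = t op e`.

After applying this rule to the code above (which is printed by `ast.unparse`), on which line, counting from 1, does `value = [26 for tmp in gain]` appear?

Transformed code:
emit(16)
c = c * (20 > gain)
k = k - gain[k]
for gain in k:
    gain = print(31)
    log(10)
print(17)
value = [26 for tmp in gain]
for c in gain:
    value = gain % c // (gain // gain)
gain = gain + (gain + 8)
record(gain)
value = gain % 12

8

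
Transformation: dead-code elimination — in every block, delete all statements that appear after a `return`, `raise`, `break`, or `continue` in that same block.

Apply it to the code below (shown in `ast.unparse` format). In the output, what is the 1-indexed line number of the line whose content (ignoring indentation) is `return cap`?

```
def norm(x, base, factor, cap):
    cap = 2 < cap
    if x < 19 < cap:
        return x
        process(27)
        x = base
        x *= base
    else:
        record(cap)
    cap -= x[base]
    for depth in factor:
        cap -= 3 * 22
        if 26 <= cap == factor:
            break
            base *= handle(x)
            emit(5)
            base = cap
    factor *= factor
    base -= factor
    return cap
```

Transformed code:
def norm(x, base, factor, cap):
    cap = 2 < cap
    if x < 19 < cap:
        return x
    else:
        record(cap)
    cap -= x[base]
    for depth in factor:
        cap -= 3 * 22
        if 26 <= cap == factor:
            break
    factor *= factor
    base -= factor
    return cap

14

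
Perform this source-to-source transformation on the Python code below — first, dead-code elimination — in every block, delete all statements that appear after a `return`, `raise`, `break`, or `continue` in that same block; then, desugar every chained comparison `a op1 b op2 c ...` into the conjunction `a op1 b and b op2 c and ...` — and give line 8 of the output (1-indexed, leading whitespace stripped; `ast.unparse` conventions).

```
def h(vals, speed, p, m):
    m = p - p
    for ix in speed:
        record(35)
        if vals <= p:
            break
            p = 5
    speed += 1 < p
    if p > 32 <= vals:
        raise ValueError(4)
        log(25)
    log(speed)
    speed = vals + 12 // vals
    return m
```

if p > 32 and 32 <= vals:

Transformed code:
def h(vals, speed, p, m):
    m = p - p
    for ix in speed:
        record(35)
        if vals <= p:
            break
    speed += 1 < p
    if p > 32 and 32 <= vals:
        raise ValueError(4)
    log(speed)
    speed = vals + 12 // vals
    return m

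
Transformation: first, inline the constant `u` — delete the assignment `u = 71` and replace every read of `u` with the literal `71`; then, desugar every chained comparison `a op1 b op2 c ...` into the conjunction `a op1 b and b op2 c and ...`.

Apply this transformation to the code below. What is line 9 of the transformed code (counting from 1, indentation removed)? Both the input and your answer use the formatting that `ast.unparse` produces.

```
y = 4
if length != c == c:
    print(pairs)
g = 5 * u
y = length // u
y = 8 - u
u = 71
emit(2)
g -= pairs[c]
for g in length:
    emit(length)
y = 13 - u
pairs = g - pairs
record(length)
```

for g in length:

Transformed code:
y = 4
if length != c and c == c:
    print(pairs)
g = 5 * 71
y = length // 71
y = 8 - 71
emit(2)
g -= pairs[c]
for g in length:
    emit(length)
y = 13 - 71
pairs = g - pairs
record(length)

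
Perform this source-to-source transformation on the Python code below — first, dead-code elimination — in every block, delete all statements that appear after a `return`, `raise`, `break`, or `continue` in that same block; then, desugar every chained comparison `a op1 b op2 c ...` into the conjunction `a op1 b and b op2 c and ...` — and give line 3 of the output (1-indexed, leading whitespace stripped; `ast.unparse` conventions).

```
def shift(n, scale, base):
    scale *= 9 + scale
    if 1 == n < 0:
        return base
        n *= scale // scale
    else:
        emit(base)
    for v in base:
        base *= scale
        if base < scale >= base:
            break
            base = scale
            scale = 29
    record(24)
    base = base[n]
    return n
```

if 1 == n and n < 0:

Transformed code:
def shift(n, scale, base):
    scale *= 9 + scale
    if 1 == n and n < 0:
        return base
    else:
        emit(base)
    for v in base:
        base *= scale
        if base < scale and scale >= base:
            break
    record(24)
    base = base[n]
    return n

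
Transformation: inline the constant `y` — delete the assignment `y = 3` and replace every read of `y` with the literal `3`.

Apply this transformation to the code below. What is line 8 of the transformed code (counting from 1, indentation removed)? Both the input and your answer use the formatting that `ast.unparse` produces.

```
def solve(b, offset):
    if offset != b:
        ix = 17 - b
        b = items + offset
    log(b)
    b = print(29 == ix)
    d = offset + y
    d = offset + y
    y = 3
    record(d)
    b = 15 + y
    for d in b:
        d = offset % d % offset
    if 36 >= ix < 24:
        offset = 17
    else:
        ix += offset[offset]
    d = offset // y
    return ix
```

d = offset + 3

Transformed code:
def solve(b, offset):
    if offset != b:
        ix = 17 - b
        b = items + offset
    log(b)
    b = print(29 == ix)
    d = offset + 3
    d = offset + 3
    record(d)
    b = 15 + 3
    for d in b:
        d = offset % d % offset
    if 36 >= ix < 24:
        offset = 17
    else:
        ix += offset[offset]
    d = offset // 3
    return ix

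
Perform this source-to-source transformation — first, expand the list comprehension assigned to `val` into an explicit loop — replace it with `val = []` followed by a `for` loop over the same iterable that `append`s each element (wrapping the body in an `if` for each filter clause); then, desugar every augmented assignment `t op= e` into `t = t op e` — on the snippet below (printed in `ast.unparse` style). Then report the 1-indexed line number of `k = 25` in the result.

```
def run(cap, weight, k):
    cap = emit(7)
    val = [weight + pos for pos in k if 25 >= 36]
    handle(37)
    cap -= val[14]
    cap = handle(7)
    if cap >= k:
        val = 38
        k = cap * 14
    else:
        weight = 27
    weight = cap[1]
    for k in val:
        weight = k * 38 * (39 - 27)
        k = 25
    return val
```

18

Transformed code:
def run(cap, weight, k):
    cap = emit(7)
    val = []
    for pos in k:
        if 25 >= 36:
            val.append(weight + pos)
    handle(37)
    cap = cap - val[14]
    cap = handle(7)
    if cap >= k:
        val = 38
        k = cap * 14
    else:
        weight = 27
    weight = cap[1]
    for k in val:
        weight = k * 38 * (39 - 27)
        k = 25
    return val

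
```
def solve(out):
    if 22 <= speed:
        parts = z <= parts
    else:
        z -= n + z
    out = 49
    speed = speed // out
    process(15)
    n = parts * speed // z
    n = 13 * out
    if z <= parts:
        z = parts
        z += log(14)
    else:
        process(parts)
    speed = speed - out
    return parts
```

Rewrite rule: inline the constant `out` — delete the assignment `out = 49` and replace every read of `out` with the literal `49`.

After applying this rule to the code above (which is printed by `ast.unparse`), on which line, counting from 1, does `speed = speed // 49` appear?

Transformed code:
def solve(out):
    if 22 <= speed:
        parts = z <= parts
    else:
        z -= n + z
    speed = speed // 49
    process(15)
    n = parts * speed // z
    n = 13 * 49
    if z <= parts:
        z = parts
        z += log(14)
    else:
        process(parts)
    speed = speed - 49
    return parts

6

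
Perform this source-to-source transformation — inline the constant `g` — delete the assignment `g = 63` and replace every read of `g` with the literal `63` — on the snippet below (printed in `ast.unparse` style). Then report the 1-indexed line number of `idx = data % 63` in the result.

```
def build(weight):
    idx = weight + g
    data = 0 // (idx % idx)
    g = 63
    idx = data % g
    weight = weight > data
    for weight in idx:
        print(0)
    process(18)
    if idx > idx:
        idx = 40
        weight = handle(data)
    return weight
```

4

Transformed code:
def build(weight):
    idx = weight + 63
    data = 0 // (idx % idx)
    idx = data % 63
    weight = weight > data
    for weight in idx:
        print(0)
    process(18)
    if idx > idx:
        idx = 40
        weight = handle(data)
    return weight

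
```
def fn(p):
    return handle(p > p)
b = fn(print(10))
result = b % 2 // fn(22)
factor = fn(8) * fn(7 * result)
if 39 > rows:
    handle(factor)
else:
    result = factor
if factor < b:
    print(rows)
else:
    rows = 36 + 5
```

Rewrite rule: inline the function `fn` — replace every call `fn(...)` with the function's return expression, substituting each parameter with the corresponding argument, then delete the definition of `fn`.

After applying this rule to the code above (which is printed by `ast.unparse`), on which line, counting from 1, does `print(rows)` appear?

Transformed code:
b = handle(print(10) > print(10))
result = b % 2 // handle(22 > 22)
factor = handle(8 > 8) * handle(7 * result > 7 * result)
if 39 > rows:
    handle(factor)
else:
    result = factor
if factor < b:
    print(rows)
else:
    rows = 36 + 5

9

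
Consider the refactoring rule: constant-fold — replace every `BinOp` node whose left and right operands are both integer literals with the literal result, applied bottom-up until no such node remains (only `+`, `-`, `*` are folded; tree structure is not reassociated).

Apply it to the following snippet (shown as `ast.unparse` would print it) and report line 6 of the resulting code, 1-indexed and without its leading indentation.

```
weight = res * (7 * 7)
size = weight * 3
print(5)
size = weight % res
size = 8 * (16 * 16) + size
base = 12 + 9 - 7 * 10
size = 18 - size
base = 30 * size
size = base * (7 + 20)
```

Transformed code:
weight = res * 49
size = weight * 3
print(5)
size = weight % res
size = 2048 + size
base = -49
size = 18 - size
base = 30 * size
size = base * 27

base = -49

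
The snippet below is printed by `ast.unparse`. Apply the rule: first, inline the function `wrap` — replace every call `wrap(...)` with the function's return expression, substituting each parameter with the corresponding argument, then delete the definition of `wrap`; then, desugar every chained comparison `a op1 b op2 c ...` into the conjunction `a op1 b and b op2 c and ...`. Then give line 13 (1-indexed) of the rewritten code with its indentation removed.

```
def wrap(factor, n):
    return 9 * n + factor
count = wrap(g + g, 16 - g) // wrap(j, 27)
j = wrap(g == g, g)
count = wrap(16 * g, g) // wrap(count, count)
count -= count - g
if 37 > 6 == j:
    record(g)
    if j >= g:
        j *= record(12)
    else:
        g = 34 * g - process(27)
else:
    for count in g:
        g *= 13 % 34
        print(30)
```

Transformed code:
count = (9 * (16 - g) + (g + g)) // (9 * 27 + j)
j = 9 * g + (g == g)
count = (9 * g + 16 * g) // (9 * count + count)
count -= count - g
if 37 > 6 and 6 == j:
    record(g)
    if j >= g:
        j *= record(12)
    else:
        g = 34 * g - process(27)
else:
    for count in g:
        g *= 13 % 34
        print(30)

g *= 13 % 34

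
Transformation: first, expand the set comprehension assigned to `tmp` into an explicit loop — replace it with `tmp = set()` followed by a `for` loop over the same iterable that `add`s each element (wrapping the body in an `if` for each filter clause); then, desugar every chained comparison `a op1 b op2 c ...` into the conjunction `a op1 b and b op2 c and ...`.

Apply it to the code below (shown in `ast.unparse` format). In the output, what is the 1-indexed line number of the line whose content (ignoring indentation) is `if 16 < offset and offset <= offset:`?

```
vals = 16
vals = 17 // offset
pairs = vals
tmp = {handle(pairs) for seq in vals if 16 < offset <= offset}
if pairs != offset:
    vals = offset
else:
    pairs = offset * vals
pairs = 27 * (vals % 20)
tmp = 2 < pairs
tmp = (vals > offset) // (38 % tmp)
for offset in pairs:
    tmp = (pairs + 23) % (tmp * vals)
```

6

Transformed code:
vals = 16
vals = 17 // offset
pairs = vals
tmp = set()
for seq in vals:
    if 16 < offset and offset <= offset:
        tmp.add(handle(pairs))
if pairs != offset:
    vals = offset
else:
    pairs = offset * vals
pairs = 27 * (vals % 20)
tmp = 2 < pairs
tmp = (vals > offset) // (38 % tmp)
for offset in pairs:
    tmp = (pairs + 23) % (tmp * vals)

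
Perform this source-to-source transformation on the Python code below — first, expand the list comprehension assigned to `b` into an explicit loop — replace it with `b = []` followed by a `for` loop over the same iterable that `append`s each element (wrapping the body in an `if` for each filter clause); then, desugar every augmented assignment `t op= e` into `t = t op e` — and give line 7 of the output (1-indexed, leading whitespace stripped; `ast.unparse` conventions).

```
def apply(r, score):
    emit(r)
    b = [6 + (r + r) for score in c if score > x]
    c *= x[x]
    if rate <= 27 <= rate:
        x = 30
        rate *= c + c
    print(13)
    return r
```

c = c * x[x]

Transformed code:
def apply(r, score):
    emit(r)
    b = []
    for score in c:
        if score > x:
            b.append(6 + (r + r))
    c = c * x[x]
    if rate <= 27 <= rate:
        x = 30
        rate = rate * (c + c)
    print(13)
    return r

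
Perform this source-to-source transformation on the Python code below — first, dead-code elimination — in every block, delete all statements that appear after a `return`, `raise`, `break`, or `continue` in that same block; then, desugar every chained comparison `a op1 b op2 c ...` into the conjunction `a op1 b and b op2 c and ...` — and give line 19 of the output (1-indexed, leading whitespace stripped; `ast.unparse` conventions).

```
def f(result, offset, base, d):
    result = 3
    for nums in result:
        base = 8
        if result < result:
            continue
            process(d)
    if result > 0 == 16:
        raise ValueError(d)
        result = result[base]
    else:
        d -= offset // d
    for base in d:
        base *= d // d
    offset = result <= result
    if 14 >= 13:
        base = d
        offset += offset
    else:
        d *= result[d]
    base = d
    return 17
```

Transformed code:
def f(result, offset, base, d):
    result = 3
    for nums in result:
        base = 8
        if result < result:
            continue
    if result > 0 and 0 == 16:
        raise ValueError(d)
    else:
        d -= offset // d
    for base in d:
        base *= d // d
    offset = result <= result
    if 14 >= 13:
        base = d
        offset += offset
    else:
        d *= result[d]
    base = d
    return 17

base = d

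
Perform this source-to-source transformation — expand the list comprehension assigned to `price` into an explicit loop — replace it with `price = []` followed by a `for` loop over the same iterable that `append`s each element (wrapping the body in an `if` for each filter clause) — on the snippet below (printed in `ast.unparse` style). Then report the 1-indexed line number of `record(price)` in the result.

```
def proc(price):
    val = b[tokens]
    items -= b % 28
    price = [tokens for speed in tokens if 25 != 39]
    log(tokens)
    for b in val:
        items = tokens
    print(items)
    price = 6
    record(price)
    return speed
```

13

Transformed code:
def proc(price):
    val = b[tokens]
    items -= b % 28
    price = []
    for speed in tokens:
        if 25 != 39:
            price.append(tokens)
    log(tokens)
    for b in val:
        items = tokens
    print(items)
    price = 6
    record(price)
    return speed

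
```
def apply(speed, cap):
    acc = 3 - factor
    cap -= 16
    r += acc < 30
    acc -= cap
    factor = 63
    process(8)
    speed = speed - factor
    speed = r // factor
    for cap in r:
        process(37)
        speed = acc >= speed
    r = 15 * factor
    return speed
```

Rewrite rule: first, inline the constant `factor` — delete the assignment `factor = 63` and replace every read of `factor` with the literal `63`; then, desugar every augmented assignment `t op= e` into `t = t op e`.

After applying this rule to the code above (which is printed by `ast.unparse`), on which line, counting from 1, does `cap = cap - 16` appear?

3

Transformed code:
def apply(speed, cap):
    acc = 3 - 63
    cap = cap - 16
    r = r + (acc < 30)
    acc = acc - cap
    process(8)
    speed = speed - 63
    speed = r // 63
    for cap in r:
        process(37)
        speed = acc >= speed
    r = 15 * 63
    return speed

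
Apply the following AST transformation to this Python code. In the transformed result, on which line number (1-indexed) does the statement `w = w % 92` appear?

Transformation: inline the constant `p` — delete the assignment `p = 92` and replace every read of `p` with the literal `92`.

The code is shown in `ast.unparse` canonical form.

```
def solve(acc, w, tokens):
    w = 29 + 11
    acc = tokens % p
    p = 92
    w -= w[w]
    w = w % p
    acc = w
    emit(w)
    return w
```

Transformed code:
def solve(acc, w, tokens):
    w = 29 + 11
    acc = tokens % 92
    w -= w[w]
    w = w % 92
    acc = w
    emit(w)
    return w

5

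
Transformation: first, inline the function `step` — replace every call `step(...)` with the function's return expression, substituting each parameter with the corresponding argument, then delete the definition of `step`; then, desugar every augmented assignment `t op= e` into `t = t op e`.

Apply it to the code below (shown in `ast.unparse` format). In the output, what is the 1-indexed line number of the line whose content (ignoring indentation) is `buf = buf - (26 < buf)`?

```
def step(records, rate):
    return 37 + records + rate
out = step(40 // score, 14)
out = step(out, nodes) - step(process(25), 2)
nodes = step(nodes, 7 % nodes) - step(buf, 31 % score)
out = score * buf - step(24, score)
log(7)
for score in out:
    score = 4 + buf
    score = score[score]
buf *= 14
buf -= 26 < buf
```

10

Transformed code:
out = 37 + 40 // score + 14
out = 37 + out + nodes - (37 + process(25) + 2)
nodes = 37 + nodes + 7 % nodes - (37 + buf + 31 % score)
out = score * buf - (37 + 24 + score)
log(7)
for score in out:
    score = 4 + buf
    score = score[score]
buf = buf * 14
buf = buf - (26 < buf)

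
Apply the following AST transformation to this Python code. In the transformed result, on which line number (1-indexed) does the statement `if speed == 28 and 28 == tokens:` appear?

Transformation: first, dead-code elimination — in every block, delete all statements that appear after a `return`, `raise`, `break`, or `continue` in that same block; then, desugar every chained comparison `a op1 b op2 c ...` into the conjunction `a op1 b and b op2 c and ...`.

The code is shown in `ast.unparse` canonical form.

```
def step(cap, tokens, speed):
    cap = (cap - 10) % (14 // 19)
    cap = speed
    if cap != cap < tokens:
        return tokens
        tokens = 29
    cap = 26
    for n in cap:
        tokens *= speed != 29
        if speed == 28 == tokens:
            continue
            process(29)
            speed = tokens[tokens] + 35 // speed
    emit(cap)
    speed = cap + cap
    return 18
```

Transformed code:
def step(cap, tokens, speed):
    cap = (cap - 10) % (14 // 19)
    cap = speed
    if cap != cap and cap < tokens:
        return tokens
    cap = 26
    for n in cap:
        tokens *= speed != 29
        if speed == 28 and 28 == tokens:
            continue
    emit(cap)
    speed = cap + cap
    return 18

9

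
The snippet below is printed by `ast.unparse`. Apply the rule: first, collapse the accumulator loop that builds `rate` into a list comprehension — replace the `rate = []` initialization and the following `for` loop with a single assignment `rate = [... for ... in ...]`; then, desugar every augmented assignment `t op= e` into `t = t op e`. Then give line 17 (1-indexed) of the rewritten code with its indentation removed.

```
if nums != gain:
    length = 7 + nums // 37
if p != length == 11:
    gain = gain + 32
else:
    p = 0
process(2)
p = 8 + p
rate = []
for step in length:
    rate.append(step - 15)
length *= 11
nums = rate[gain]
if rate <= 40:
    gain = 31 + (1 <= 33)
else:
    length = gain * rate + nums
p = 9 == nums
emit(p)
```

emit(p)

Transformed code:
if nums != gain:
    length = 7 + nums // 37
if p != length == 11:
    gain = gain + 32
else:
    p = 0
process(2)
p = 8 + p
rate = [step - 15 for step in length]
length = length * 11
nums = rate[gain]
if rate <= 40:
    gain = 31 + (1 <= 33)
else:
    length = gain * rate + nums
p = 9 == nums
emit(p)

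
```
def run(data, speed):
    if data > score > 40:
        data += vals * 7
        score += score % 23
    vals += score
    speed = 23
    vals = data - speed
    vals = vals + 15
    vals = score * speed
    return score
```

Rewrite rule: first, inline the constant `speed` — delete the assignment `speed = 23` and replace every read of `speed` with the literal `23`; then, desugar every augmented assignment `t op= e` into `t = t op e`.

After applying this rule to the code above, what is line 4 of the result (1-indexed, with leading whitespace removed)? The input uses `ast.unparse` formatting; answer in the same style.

score = score + score % 23

Transformed code:
def run(data, speed):
    if data > score > 40:
        data = data + vals * 7
        score = score + score % 23
    vals = vals + score
    vals = data - 23
    vals = vals + 15
    vals = score * 23
    return score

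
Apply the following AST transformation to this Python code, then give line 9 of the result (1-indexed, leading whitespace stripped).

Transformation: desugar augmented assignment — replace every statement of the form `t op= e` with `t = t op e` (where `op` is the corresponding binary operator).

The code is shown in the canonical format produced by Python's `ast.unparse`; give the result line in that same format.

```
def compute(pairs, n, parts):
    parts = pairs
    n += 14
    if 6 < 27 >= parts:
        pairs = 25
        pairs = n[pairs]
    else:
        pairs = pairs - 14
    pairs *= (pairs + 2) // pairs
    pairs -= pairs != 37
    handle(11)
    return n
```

Transformed code:
def compute(pairs, n, parts):
    parts = pairs
    n = n + 14
    if 6 < 27 >= parts:
        pairs = 25
        pairs = n[pairs]
    else:
        pairs = pairs - 14
    pairs = pairs * ((pairs + 2) // pairs)
    pairs = pairs - (pairs != 37)
    handle(11)
    return n

pairs = pairs * ((pairs + 2) // pairs)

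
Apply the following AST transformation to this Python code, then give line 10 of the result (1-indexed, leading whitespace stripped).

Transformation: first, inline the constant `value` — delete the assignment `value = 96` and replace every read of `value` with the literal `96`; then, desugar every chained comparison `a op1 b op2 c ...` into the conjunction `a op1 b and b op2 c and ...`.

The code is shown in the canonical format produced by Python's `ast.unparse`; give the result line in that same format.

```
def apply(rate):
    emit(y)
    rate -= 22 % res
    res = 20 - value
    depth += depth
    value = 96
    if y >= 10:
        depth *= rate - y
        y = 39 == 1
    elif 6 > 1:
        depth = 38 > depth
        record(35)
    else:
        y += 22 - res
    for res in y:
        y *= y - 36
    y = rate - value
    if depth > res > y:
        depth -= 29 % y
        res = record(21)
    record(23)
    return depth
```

Transformed code:
def apply(rate):
    emit(y)
    rate -= 22 % res
    res = 20 - 96
    depth += depth
    if y >= 10:
        depth *= rate - y
        y = 39 == 1
    elif 6 > 1:
        depth = 38 > depth
        record(35)
    else:
        y += 22 - res
    for res in y:
        y *= y - 36
    y = rate - 96
    if depth > res and res > y:
        depth -= 29 % y
        res = record(21)
    record(23)
    return depth

depth = 38 > depth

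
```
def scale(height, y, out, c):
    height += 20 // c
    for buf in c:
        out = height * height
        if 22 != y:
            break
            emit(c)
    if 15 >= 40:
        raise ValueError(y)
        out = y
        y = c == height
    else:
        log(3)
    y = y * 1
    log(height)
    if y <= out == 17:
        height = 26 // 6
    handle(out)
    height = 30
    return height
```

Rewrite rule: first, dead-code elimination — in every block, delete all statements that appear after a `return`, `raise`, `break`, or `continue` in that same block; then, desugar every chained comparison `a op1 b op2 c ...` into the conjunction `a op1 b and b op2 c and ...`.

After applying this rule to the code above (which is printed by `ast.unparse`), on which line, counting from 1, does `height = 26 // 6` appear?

14

Transformed code:
def scale(height, y, out, c):
    height += 20 // c
    for buf in c:
        out = height * height
        if 22 != y:
            break
    if 15 >= 40:
        raise ValueError(y)
    else:
        log(3)
    y = y * 1
    log(height)
    if y <= out and out == 17:
        height = 26 // 6
    handle(out)
    height = 30
    return height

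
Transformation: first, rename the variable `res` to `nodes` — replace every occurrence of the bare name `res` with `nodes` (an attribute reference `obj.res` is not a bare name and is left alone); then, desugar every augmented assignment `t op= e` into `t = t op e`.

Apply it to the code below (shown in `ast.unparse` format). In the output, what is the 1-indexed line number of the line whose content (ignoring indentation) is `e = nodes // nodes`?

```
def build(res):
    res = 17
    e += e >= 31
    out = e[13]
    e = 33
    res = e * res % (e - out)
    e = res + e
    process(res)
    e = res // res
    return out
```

9

Transformed code:
def build(nodes):
    nodes = 17
    e = e + (e >= 31)
    out = e[13]
    e = 33
    nodes = e * nodes % (e - out)
    e = nodes + e
    process(nodes)
    e = nodes // nodes
    return out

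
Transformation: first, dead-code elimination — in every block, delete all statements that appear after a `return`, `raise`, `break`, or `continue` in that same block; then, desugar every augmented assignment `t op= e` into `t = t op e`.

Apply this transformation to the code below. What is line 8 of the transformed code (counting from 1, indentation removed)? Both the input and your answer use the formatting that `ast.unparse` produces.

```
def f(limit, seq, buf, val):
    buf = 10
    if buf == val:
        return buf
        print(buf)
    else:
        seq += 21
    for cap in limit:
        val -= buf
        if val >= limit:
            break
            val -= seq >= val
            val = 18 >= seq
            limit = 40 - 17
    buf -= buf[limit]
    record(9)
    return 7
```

Transformed code:
def f(limit, seq, buf, val):
    buf = 10
    if buf == val:
        return buf
    else:
        seq = seq + 21
    for cap in limit:
        val = val - buf
        if val >= limit:
            break
    buf = buf - buf[limit]
    record(9)
    return 7

val = val - buf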